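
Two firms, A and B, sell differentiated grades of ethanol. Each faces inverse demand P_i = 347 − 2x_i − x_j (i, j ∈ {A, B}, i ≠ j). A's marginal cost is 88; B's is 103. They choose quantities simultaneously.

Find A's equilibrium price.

Firm A's profit: π = x_A(347 − 2x_A − x_B) − 88x_A.
∂π/∂x_A = 259 − 4x_A − x_B = 0 ⇒ x_A = 64.75 − 0.25x_B.
Similarly x_B = 61 − 0.25x_A.
Solving the two reaction functions simultaneously: (1 − (−0.25)(−0.25))x_A = 64.75 − 0.25·61, so 0.9375x_A = 49.5 and x_A = 52.8.
Then x_B = 61 − 0.25·52.8 = 47.8.
P_A = 347 − 2·52.8 − 47.8 = 193.6.

193.6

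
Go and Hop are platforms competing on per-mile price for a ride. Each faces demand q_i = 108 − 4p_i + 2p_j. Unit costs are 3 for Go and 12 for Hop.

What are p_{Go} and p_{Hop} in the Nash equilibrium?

Go's profit: π = (p_{Go} − 3)(108 − 4p_{Go} + 2p_{Hop}).
∂π/∂p_{Go} = 120 − 8p_{Go} + 2p_{Hop} = 0 ⇒ p_{Go} = 15 + 0.25p_{Hop}.
Similarly p_{Hop} = 19.5 + 0.25p_{Go}.
Solving the two reaction functions simultaneously: (1 − (0.25)(0.25))p_{Go} = 15 + 0.25·19.5, so 0.9375p_{Go} = 19.875 and p_{Go} = 21.2.
Then p_{Hop} = 19.5 + 0.25·21.2 = 24.8.

21.2, 24.8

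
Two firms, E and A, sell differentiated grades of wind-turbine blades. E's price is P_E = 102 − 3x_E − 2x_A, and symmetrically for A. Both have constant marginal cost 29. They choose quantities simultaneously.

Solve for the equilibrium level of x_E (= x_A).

9.125

Firm E's profit: π = x_E(102 − 3x_E − 2x_A) − 29x_E.
∂π/∂x_E = 73 − 6x_E − 2x_A = 0 ⇒ x_E = 73/6 − (1/3)x_A.
By symmetry x_A = x_E; substituting into the reaction function, (4/3)x_E = 73/6 and x_E = 9.125.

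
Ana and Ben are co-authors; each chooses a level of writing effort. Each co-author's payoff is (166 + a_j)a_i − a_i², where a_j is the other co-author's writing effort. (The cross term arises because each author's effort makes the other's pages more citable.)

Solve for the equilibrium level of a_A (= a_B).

Ana's payoff is (166 + a_B)a_A − a_A².
∂π/∂a_A = 166 + a_B − 2a_A = 0, so a_A = 83 + 0.5a_B.
Setting a_A = a_B in the reaction function: a_A = 83 + 0.5a_A, so a_A = 83 / 0.5 = 166.

166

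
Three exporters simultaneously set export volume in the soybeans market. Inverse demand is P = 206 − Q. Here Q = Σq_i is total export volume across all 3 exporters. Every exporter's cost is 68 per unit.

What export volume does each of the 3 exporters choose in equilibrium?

34.5

A representative exporter's profit is π_i = q_i(206 − Q) − 68q_i, with Q = q_i + Σ_{j≠i} q_j.
First-order condition: 138 − 2q_i − Σ_{j≠i} q_j = 0.
With identical exporters, set every q_j = q: then 138 − 2q − 2q = 0, i.e. q = 138/4 = 34.5.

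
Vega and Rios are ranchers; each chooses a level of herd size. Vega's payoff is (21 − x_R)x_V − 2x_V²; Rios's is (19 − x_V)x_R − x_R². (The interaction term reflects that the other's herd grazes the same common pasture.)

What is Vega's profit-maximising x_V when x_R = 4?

4.25

Expanding Vega's payoff: 21x_V − x_Rx_V − 2x_V².
∂π/∂x_V = 21 − x_R − 4x_V = 0, so x_V = 5.25 − 0.25x_R.
At x_R = 4: x_V = 5.25 − 0.25·4 = 4.25.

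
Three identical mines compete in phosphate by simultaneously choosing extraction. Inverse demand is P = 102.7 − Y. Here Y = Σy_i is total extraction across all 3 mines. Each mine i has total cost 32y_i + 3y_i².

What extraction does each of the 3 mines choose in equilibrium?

7.07

A representative mine's profit is π_i = y_i(102.7 − Y) − 32y_i − 3y_i², with Y = y_i + Σ_{j≠i} y_j.
First-order condition: 70.7 − 8y_i − Σ_{j≠i} y_j = 0.
In a symmetric equilibrium every mine chooses the same y, so Σ_{j≠i} y_j = 2y. The condition becomes 70.7 − 10y = 0, giving y = 70.7/10 = 7.07.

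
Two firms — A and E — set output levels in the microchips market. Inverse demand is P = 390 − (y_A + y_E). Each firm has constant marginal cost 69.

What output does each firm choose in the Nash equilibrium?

107

Firm A's profit: π = y_A(390 − (y_A + y_E)) − 69y_A.
∂π/∂y_A = 321 − 2y_A − y_E = 0, so y_A = 160.5 − 0.5y_E.
By symmetry y_E = y_A; substituting into the reaction function, 1.5y_A = 160.5 and y_A = 107.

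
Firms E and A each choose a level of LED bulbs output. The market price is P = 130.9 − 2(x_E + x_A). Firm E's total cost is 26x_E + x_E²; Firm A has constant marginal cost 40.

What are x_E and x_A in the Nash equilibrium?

11.89, 16.78

Firm E's profit: π = x_E(130.9 − 2(x_E + x_A)) − 26x_E − x_E².
∂π/∂x_E = 104.9 − 6x_E − 2x_A = 0, so x_E = 1049/60 − (1/3)x_A.
For A: ∂π/∂x_A = 90.9 − 4x_A − 2x_E = 0 ⇒ x_A = 22.725 − 0.5x_E.
Substituting the second reaction function into the first: x_E = 1049/60 − (1/3)(22.725 − 0.5x_E), which gives (5/6)x_E = 1189/120 ⇒ x_E = 11.89.
Then x_A = 22.725 − 0.5·11.89 = 16.78.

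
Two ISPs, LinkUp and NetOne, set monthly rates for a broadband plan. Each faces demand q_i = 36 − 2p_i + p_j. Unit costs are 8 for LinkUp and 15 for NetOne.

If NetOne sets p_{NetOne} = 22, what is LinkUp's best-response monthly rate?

18.5

LinkUp's profit: π = (p_{LinkUp} − 8)(36 − 2p_{LinkUp} + p_{NetOne}).
∂π/∂p_{LinkUp} = 52 − 4p_{LinkUp} + p_{NetOne} = 0 ⇒ p_{LinkUp} = 13 + 0.25p_{NetOne}.
At p_{NetOne} = 22: p_{LinkUp} = 13 + 0.25·22 = 18.5.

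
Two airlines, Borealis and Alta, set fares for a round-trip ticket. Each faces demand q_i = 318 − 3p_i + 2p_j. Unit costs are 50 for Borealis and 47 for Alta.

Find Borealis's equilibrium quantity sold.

Borealis's profit: π = (p_{Borealis} − 50)(318 − 3p_{Borealis} + 2p_{Alta}).
∂π/∂p_{Borealis} = 468 − 6p_{Borealis} + 2p_{Alta} = 0 ⇒ p_{Borealis} = 78 + (1/3)p_{Alta}.
Similarly p_{Alta} = 76.5 + (1/3)p_{Borealis}.
Substituting the second reaction function into the first: p_{Borealis} = 78 + (1/3)(76.5 + (1/3)p_{Borealis}), which gives (8/9)p_{Borealis} = 103.5 ⇒ p_{Borealis} = 116.4375.
Then p_{Alta} = 76.5 + (1/3)·116.4375 = 115.3125.
q_{Borealis} = 318 − 3·116.4375 + 2·115.3125 = 199.3125.

199.3125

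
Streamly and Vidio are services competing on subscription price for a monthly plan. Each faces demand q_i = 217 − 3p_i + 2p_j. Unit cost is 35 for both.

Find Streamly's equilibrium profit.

Streamly's profit: π = (p_{Streamly} − 35)(217 − 3p_{Streamly} + 2p_{Vidio}).
∂π/∂p_{Streamly} = 322 − 6p_{Streamly} + 2p_{Vidio} = 0 ⇒ p_{Streamly} = 161/3 + (1/3)p_{Vidio}.
The game is symmetric, so in equilibrium p_{Vidio} = p_{Streamly}: the reaction function gives (2/3)p_{Streamly} = 161/3, hence p_{Streamly} = 80.5.
q_{Streamly} = 217 − 3·80.5 + 2·80.5 = 136.5.
Profit = (80.5 − 35)·136.5 = 6210.75.

6210.75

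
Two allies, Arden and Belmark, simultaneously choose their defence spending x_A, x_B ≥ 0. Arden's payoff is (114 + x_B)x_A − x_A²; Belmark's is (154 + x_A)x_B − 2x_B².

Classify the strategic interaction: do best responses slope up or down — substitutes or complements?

strategic complements

Expanding Arden's payoff: 114x_A + x_Bx_A − x_A².
∂π/∂x_A = 114 + x_B − 2x_A = 0, so x_A = 57 + 0.5x_B.
The best-response slope dx_A/dx_B = 0.5 > 0: the reaction function is upward-sloping, so the choices are strategic complements.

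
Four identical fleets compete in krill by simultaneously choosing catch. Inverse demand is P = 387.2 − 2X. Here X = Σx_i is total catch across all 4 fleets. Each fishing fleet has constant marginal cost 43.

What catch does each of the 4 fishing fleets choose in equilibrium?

34.42

A representative fishing fleet's profit is π_i = x_i(387.2 − 2X) − 43x_i, with X = x_i + Σ_{j≠i} x_j.
First-order condition: 344.2 − 4x_i − 2Σ_{j≠i} x_j = 0.
Imposing symmetry (x_j = x for all j) turns Σ_{j≠i} x_j into 3x, so 344.2 = 10x and x = 34.42.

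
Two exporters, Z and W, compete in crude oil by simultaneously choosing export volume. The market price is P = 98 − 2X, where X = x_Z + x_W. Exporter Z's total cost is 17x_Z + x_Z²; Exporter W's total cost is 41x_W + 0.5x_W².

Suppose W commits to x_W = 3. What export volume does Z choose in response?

12.5

Exporter Z's profit: π = x_Z(98 − 2(x_Z + x_W)) − 17x_Z − x_Z².
∂π/∂x_Z = 81 − 6x_Z − 2x_W = 0, so x_Z = 13.5 − (1/3)x_W.
At x_W = 3: x_Z = 13.5 − (1/3)·3 = 12.5.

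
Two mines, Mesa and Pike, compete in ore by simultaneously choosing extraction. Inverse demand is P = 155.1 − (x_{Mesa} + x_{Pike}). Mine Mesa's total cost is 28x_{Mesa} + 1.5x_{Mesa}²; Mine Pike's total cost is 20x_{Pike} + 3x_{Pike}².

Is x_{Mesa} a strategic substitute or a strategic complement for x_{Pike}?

Mine Mesa's profit: π = x_{Mesa}(155.1 − (x_{Mesa} + x_{Pike})) − 28x_{Mesa} − 1.5x_{Mesa}².
∂π/∂x_{Mesa} = 127.1 − 5x_{Mesa} − x_{Pike} = 0, so x_{Mesa} = 25.42 − 0.2x_{Pike}.
The best-response slope dx_{Mesa}/dx_{Pike} = −0.2 < 0: the reaction function is downward-sloping, so the choices are strategic substitutes.

strategic substitutes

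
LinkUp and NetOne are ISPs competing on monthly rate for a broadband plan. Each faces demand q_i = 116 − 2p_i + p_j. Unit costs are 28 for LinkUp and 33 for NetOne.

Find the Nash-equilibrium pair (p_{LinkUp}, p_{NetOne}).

58, 60

LinkUp's profit: π = (p_{LinkUp} − 28)(116 − 2p_{LinkUp} + p_{NetOne}).
∂π/∂p_{LinkUp} = 172 − 4p_{LinkUp} + p_{NetOne} = 0 ⇒ p_{LinkUp} = 43 + 0.25p_{NetOne}.
Similarly p_{NetOne} = 45.5 + 0.25p_{LinkUp}.
Solving the two reaction functions simultaneously: (1 − (0.25)(0.25))p_{LinkUp} = 43 + 0.25·45.5, so 0.9375p_{LinkUp} = 54.375 and p_{LinkUp} = 58.
Then p_{NetOne} = 45.5 + 0.25·58 = 60.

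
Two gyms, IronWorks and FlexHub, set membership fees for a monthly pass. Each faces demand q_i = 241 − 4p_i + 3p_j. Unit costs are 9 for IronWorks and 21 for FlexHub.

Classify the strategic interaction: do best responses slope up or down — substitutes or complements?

IronWorks's profit: π = (p_{IronWorks} − 9)(241 − 4p_{IronWorks} + 3p_{FlexHub}).
∂π/∂p_{IronWorks} = 277 − 8p_{IronWorks} + 3p_{FlexHub} = 0 ⇒ p_{IronWorks} = 34.625 + 0.375p_{FlexHub}.
The best-response slope dp_{IronWorks}/dp_{FlexHub} = 0.375 > 0: the reaction function is upward-sloping, so the choices are strategic complements.

strategic complements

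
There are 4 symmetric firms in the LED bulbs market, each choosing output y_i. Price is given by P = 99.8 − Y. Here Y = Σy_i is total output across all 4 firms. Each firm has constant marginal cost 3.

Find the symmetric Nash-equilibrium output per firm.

A representative firm's profit is π_i = y_i(99.8 − Y) − 3y_i, with Y = y_i + Σ_{j≠i} y_j.
First-order condition: 96.8 − 2y_i − Σ_{j≠i} y_j = 0.
In a symmetric equilibrium every firm chooses the same y, so Σ_{j≠i} y_j = 3y. The condition becomes 96.8 − 5y = 0, giving y = 96.8/5 = 19.36.

19.36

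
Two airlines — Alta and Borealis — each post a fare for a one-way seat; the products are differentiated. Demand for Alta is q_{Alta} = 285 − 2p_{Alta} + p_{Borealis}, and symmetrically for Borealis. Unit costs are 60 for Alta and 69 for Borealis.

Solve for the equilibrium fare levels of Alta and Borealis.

Alta's profit: π = (p_{Alta} − 60)(285 − 2p_{Alta} + p_{Borealis}).
∂π/∂p_{Alta} = 405 − 4p_{Alta} + p_{Borealis} = 0 ⇒ p_{Alta} = 101.25 + 0.25p_{Borealis}.
Similarly p_{Borealis} = 105.75 + 0.25p_{Alta}.
Plugging p_{Borealis} into Alta's best response: p_{Alta} = 101.25 + 0.25(105.75 + 0.25p_{Alta}) ⇒ 0.9375p_{Alta} = 127.6875, so p_{Alta} = 136.2.
Then p_{Borealis} = 105.75 + 0.25·136.2 = 139.8.

136.2, 139.8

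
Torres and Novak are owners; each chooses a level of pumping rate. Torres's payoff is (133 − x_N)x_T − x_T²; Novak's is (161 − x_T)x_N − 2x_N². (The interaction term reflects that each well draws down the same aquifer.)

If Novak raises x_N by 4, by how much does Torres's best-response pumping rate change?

-2

Expanding Torres's payoff: 133x_T − x_Nx_T − x_T².
∂π/∂x_T = 133 − x_N − 2x_T = 0, so x_T = 66.5 − 0.5x_N.
The reaction-function slope is −0.5, so a 4-unit rise in x_N moves x_T by −0.5 × 4 = −2. Torres's best response falls — the actions are strategic substitutes.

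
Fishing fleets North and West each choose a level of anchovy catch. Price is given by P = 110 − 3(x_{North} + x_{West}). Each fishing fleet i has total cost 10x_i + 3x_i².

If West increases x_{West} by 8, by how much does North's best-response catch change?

-2

Fishing fleet North's profit: π = x_{North}(110 − 3(x_{North} + x_{West})) − 10x_{North} − 3x_{North}².
∂π/∂x_{North} = 100 − 12x_{North} − 3x_{West} = 0, so x_{North} = 25/3 − 0.25x_{West}.
The reaction-function slope is −0.25, so an 8-unit rise in x_{West} moves x_{North} by −0.25 × 8 = −2. North's best response falls — the actions are strategic substitutes.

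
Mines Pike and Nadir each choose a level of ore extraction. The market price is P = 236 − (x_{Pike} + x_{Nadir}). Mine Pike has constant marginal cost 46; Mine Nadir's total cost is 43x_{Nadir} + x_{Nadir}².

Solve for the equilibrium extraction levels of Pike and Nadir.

Mine Pike's profit: π = x_{Pike}(236 − (x_{Pike} + x_{Nadir})) − 46x_{Pike}.
∂π/∂x_{Pike} = 190 − 2x_{Pike} − x_{Nadir} = 0, so x_{Pike} = 95 − 0.5x_{Nadir}.
For Nadir: ∂π/∂x_{Nadir} = 193 − 4x_{Nadir} − x_{Pike} = 0 ⇒ x_{Nadir} = 48.25 − 0.25x_{Pike}.
Substituting the second reaction function into the first: x_{Pike} = 95 − 0.5(48.25 − 0.25x_{Pike}), which gives 0.875x_{Pike} = 70.875 ⇒ x_{Pike} = 81.
Then x_{Nadir} = 48.25 − 0.25·81 = 28.

81, 28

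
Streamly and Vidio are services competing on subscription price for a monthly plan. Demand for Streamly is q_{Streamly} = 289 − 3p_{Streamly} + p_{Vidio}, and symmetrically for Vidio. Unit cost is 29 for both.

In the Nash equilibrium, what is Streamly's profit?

6403.32

Streamly's profit: π = (p_{Streamly} − 29)(289 − 3p_{Streamly} + p_{Vidio}).
∂π/∂p_{Streamly} = 376 − 6p_{Streamly} + p_{Vidio} = 0 ⇒ p_{Streamly} = 188/3 + (1/6)p_{Vidio}.
Setting p_{Streamly} = p_{Vidio} in the reaction function: p_{Streamly} = 188/3 + (1/6)p_{Streamly}, so p_{Streamly} = (188/3) / (5/6) = 75.2.
q_{Streamly} = 289 − 3·75.2 + 75.2 = 138.6.
Profit = (75.2 − 29)·138.6 = 6403.32.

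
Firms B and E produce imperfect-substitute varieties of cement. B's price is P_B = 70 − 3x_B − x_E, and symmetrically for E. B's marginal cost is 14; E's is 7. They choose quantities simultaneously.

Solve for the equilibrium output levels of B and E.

7.8, 9.2

Firm B's profit: π = x_B(70 − 3x_B − x_E) − 14x_B.
∂π/∂x_B = 56 − 6x_B − x_E = 0 ⇒ x_B = 28/3 − (1/6)x_E.
Similarly x_E = 10.5 − (1/6)x_B.
Solving the two reaction functions simultaneously: (1 − (−1/6)(−1/6))x_B = 28/3 − (1/6)·10.5, so (35/36)x_B = 91/12 and x_B = 7.8.
Then x_E = 10.5 − (1/6)·7.8 = 9.2.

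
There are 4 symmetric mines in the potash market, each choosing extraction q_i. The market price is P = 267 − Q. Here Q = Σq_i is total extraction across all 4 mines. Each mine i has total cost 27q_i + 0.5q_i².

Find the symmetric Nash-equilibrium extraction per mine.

40

A representative mine's profit is π_i = q_i(267 − Q) − 27q_i − 0.5q_i², with Q = q_i + Σ_{j≠i} q_j.
First-order condition: 240 − 3q_i − Σ_{j≠i} q_j = 0.
In a symmetric equilibrium every mine chooses the same q, so Σ_{j≠i} q_j = 3q. The condition becomes 240 − 6q = 0, giving q = 240/6 = 40.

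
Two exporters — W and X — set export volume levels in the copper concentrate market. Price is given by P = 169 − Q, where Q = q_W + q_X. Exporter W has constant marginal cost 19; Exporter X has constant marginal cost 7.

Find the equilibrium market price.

65

Exporter W's profit: π = q_W(169 − (q_W + q_X)) − 19q_W.
∂π/∂q_W = 150 − 2q_W − q_X = 0, so q_W = 75 − 0.5q_X.
By the same steps for X: q_X = 81 − 0.5q_W.
Plugging q_X into W's best response: q_W = 75 − 0.5(81 − 0.5q_W) ⇒ 0.75q_W = 34.5, so q_W = 46.
Then q_X = 81 − 0.5·46 = 58.
Equilibrium price: P = 169 − 104 = 65.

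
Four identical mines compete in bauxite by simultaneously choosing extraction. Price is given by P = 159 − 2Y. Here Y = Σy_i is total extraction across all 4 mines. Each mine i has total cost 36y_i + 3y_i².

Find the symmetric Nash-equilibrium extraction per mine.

A representative mine's profit is π_i = y_i(159 − 2Y) − 36y_i − 3y_i², with Y = y_i + Σ_{j≠i} y_j.
First-order condition: 123 − 10y_i − 2Σ_{j≠i} y_j = 0.
With identical mines, set every y_j = y: then 123 − 10y − 6y = 0, i.e. y = 123/16 = 7.6875.

7.6875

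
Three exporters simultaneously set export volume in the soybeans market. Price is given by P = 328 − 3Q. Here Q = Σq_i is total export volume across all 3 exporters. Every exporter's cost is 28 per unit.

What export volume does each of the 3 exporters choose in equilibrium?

25

A representative exporter's profit is π_i = q_i(328 − 3Q) − 28q_i, with Q = q_i + Σ_{j≠i} q_j.
First-order condition: 300 − 6q_i − 3Σ_{j≠i} q_j = 0.
Imposing symmetry (q_j = q for all j) turns Σ_{j≠i} q_j into 2q, so 300 = 12q and q = 25.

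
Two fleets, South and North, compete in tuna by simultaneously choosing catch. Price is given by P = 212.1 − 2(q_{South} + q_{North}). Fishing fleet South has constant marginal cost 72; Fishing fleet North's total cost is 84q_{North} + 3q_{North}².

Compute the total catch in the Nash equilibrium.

Fishing fleet South's profit: π = q_{South}(212.1 − 2(q_{South} + q_{North})) − 72q_{South}.
∂π/∂q_{South} = 140.1 − 4q_{South} − 2q_{North} = 0, so q_{South} = 35.025 − 0.5q_{North}.
For North: ∂π/∂q_{North} = 128.1 − 10q_{North} − 2q_{South} = 0 ⇒ q_{North} = 12.81 − 0.2q_{South}.
Solving the two reaction functions simultaneously: (1 − (−0.5)(−0.2))q_{South} = 35.025 − 0.5·12.81, so 0.9q_{South} = 28.62 and q_{South} = 31.8.
Then q_{North} = 12.81 − 0.2·31.8 = 6.45.
Total catch: 31.8 + 6.45 = 38.25.

38.25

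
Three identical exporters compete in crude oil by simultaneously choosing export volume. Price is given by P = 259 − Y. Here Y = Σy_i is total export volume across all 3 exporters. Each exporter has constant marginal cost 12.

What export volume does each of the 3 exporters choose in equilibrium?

61.75

A representative exporter's profit is π_i = y_i(259 − Y) − 12y_i, with Y = y_i + Σ_{j≠i} y_j.
First-order condition: 247 − 2y_i − Σ_{j≠i} y_j = 0.
In a symmetric equilibrium every exporter chooses the same y, so Σ_{j≠i} y_j = 2y. The condition becomes 247 − 4y = 0, giving y = 247/4 = 61.75.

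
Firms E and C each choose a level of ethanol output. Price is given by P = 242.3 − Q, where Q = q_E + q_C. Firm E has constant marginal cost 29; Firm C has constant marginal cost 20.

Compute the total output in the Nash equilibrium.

Firm E's profit: π = q_E(242.3 − (q_E + q_C)) − 29q_E.
∂π/∂q_E = 213.3 − 2q_E − q_C = 0, so q_E = 106.65 − 0.5q_C.
By the same steps for C: q_C = 111.15 − 0.5q_E.
Substituting the second reaction function into the first: q_E = 106.65 − 0.5(111.15 − 0.5q_E), which gives 0.75q_E = 51.075 ⇒ q_E = 68.1.
Then q_C = 111.15 − 0.5·68.1 = 77.1.
Total output: 68.1 + 77.1 = 145.2.

145.2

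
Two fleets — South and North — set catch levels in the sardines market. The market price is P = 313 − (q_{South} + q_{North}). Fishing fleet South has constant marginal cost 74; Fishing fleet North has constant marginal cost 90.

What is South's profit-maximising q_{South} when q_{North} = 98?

70.5

Fishing fleet South's profit: π = q_{South}(313 − (q_{South} + q_{North})) − 74q_{South}.
∂π/∂q_{South} = 239 − 2q_{South} − q_{North} = 0, so q_{South} = 119.5 − 0.5q_{North}.
At q_{North} = 98: q_{South} = 119.5 − 0.5·98 = 70.5.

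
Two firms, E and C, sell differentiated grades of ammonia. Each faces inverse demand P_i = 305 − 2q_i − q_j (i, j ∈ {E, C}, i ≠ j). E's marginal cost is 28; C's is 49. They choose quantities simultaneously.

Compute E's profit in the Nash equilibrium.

Firm E's profit: π = q_E(305 − 2q_E − q_C) − 28q_E.
∂π/∂q_E = 277 − 4q_E − q_C = 0 ⇒ q_E = 69.25 − 0.25q_C.
Similarly q_C = 64 − 0.25q_E.
Plugging q_C into E's best response: q_E = 69.25 − 0.25(64 − 0.25q_E) ⇒ 0.9375q_E = 53.25, so q_E = 56.8.
Then q_C = 64 − 0.25·56.8 = 49.8.
P_E = 305 − 2·56.8 − 49.8 = 141.6.
Profit = (141.6 − 28)·56.8 = 6452.48.

6452.48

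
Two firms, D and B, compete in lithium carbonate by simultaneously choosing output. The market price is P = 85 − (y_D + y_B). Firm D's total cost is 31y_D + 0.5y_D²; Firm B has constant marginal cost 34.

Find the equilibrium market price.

Firm D's profit: π = y_D(85 − (y_D + y_B)) − 31y_D − 0.5y_D².
∂π/∂y_D = 54 − 3y_D − y_B = 0, so y_D = 18 − (1/3)y_B.
For B: ∂π/∂y_B = 51 − 2y_B − y_D = 0 ⇒ y_B = 25.5 − 0.5y_D.
Substituting the second reaction function into the first: y_D = 18 − (1/3)(25.5 − 0.5y_D), which gives (5/6)y_D = 9.5 ⇒ y_D = 11.4.
Then y_B = 25.5 − 0.5·11.4 = 19.8.
Equilibrium price: P = 85 − 31.2 = 53.8.

53.8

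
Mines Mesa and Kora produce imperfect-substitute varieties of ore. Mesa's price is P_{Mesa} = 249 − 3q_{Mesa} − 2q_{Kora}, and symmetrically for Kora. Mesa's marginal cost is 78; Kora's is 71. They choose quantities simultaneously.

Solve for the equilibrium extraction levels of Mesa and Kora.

20.9375, 22.6875

Mine Mesa's profit: π = q_{Mesa}(249 − 3q_{Mesa} − 2q_{Kora}) − 78q_{Mesa}.
∂π/∂q_{Mesa} = 171 − 6q_{Mesa} − 2q_{Kora} = 0 ⇒ q_{Mesa} = 28.5 − (1/3)q_{Kora}.
Similarly q_{Kora} = 89/3 − (1/3)q_{Mesa}.
Plugging q_{Kora} into Mesa's best response: q_{Mesa} = 28.5 − (1/3)(89/3 − (1/3)q_{Mesa}) ⇒ (8/9)q_{Mesa} = 335/18, so q_{Mesa} = 20.9375.
Then q_{Kora} = 89/3 − (1/3)·20.9375 = 22.6875.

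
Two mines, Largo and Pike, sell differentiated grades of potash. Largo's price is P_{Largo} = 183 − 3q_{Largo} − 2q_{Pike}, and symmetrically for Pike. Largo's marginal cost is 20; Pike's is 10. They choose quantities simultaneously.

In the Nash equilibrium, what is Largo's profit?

Mine Largo's profit: π = q_{Largo}(183 − 3q_{Largo} − 2q_{Pike}) − 20q_{Largo}.
∂π/∂q_{Largo} = 163 − 6q_{Largo} − 2q_{Pike} = 0 ⇒ q_{Largo} = 163/6 − (1/3)q_{Pike}.
Similarly q_{Pike} = 173/6 − (1/3)q_{Largo}.
Solving the two reaction functions simultaneously: (1 − (−1/3)(−1/3))q_{Largo} = 163/6 − (1/3)·(173/6), so (8/9)q_{Largo} = 158/9 and q_{Largo} = 19.75.
Then q_{Pike} = 173/6 − (1/3)·19.75 = 22.25.
P_{Largo} = 183 − 3·19.75 − 2·22.25 = 79.25.
Profit = (79.25 − 20)·19.75 = 1170.1875.

1170.1875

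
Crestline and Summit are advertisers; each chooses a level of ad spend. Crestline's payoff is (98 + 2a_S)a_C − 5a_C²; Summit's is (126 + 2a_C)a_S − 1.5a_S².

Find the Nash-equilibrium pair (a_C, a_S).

21, 56

Expanding Crestline's payoff: 98a_C + 2a_Sa_C − 5a_C².
∂π/∂a_C = 98 + 2a_S − 10a_C = 0, so a_C = 9.8 + 0.2a_S.
Likewise for Summit: a_S = 42 + (2/3)a_C.
Solving the two reaction functions simultaneously: (1 − (0.2)(2/3))a_C = 9.8 + 0.2·42, so (13/15)a_C = 18.2 and a_C = 21.
Then a_S = 42 + (2/3)·21 = 56.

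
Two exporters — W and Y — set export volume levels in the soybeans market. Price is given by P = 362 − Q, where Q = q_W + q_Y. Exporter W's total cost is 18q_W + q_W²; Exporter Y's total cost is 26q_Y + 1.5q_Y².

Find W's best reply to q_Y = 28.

79

Exporter W's profit: π = q_W(362 − (q_W + q_Y)) − 18q_W − q_W².
∂π/∂q_W = 344 − 4q_W − q_Y = 0, so q_W = 86 − 0.25q_Y.
At q_Y = 28: q_W = 86 − 0.25·28 = 79.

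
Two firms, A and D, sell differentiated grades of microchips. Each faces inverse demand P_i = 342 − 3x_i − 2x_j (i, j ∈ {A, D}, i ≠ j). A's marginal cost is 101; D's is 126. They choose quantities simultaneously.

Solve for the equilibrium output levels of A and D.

31.6875, 25.4375

Firm A's profit: π = x_A(342 − 3x_A − 2x_D) − 101x_A.
∂π/∂x_A = 241 − 6x_A − 2x_D = 0 ⇒ x_A = 241/6 − (1/3)x_D.
Similarly x_D = 36 − (1/3)x_A.
Solving the two reaction functions simultaneously: (1 − (−1/3)(−1/3))x_A = 241/6 − (1/3)·36, so (8/9)x_A = 169/6 and x_A = 31.6875.
Then x_D = 36 − (1/3)·31.6875 = 25.4375.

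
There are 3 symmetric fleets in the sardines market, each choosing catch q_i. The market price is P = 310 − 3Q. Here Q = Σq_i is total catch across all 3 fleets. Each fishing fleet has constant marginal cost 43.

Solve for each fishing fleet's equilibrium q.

A representative fishing fleet's profit is π_i = q_i(310 − 3Q) − 43q_i, with Q = q_i + Σ_{j≠i} q_j.
First-order condition: 267 − 6q_i − 3Σ_{j≠i} q_j = 0.
With identical fishing fleets, set every q_j = q: then 267 − 6q − 6q = 0, i.e. q = 267/12 = 22.25.

22.25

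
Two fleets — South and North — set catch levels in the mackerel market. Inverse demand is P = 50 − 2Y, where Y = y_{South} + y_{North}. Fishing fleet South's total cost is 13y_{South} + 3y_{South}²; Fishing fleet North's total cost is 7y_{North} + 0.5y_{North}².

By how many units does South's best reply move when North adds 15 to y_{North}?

-3

Fishing fleet South's profit: π = y_{South}(50 − 2(y_{South} + y_{North})) − 13y_{South} − 3y_{South}².
∂π/∂y_{South} = 37 − 10y_{South} − 2y_{North} = 0, so y_{South} = 3.7 − 0.2y_{North}.
The reaction-function slope is −0.2, so a 15-unit rise in y_{North} moves y_{South} by −0.2 × 15 = −3. South's best response falls — the actions are strategic substitutes.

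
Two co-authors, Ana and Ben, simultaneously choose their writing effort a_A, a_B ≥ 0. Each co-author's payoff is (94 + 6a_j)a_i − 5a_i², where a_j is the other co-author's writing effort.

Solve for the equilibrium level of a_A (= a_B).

23.5

Ana's payoff is (94 + 6a_B)a_A − 5a_A².
∂π/∂a_A = 94 + 6a_B − 10a_A = 0, so a_A = 9.4 + 0.6a_B.
By symmetry a_B = a_A; substituting into the reaction function, 0.4a_A = 9.4 and a_A = 23.5.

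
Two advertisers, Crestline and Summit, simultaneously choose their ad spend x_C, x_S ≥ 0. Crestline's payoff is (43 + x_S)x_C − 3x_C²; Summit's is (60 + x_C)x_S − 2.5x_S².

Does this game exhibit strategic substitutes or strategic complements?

Expanding Crestline's payoff: 43x_C + x_Sx_C − 3x_C².
∂π/∂x_C = 43 + x_S − 6x_C = 0, so x_C = 43/6 + (1/6)x_S.
The best-response slope dx_C/dx_S = 1/6 > 0: the reaction function is upward-sloping, so the choices are strategic complements.

strategic complements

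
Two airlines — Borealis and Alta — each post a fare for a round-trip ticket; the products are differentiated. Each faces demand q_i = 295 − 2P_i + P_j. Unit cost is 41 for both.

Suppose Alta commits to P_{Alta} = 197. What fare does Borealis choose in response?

Borealis's profit: π = (P_{Borealis} − 41)(295 − 2P_{Borealis} + P_{Alta}).
∂π/∂P_{Borealis} = 377 − 4P_{Borealis} + P_{Alta} = 0 ⇒ P_{Borealis} = 94.25 + 0.25P_{Alta}.
At P_{Alta} = 197: P_{Borealis} = 94.25 + 0.25·197 = 143.5.

143.5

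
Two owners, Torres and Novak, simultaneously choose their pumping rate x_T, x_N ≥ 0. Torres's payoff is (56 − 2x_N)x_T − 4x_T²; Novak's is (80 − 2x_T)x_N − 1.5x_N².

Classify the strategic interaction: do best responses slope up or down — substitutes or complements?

Expanding Torres's payoff: 56x_T − 2x_Nx_T − 4x_T².
∂π/∂x_T = 56 − 2x_N − 8x_T = 0, so x_T = 7 − 0.25x_N.
The best-response slope dx_T/dx_N = −0.25 < 0: the reaction function is downward-sloping, so the choices are strategic substitutes.

strategic substitutes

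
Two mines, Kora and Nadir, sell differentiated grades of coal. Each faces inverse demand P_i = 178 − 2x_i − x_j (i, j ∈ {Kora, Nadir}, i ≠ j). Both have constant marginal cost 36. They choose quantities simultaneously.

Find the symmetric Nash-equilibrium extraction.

Mine Kora's profit: π = x_{Kora}(178 − 2x_{Kora} − x_{Nadir}) − 36x_{Kora}.
∂π/∂x_{Kora} = 142 − 4x_{Kora} − x_{Nadir} = 0 ⇒ x_{Kora} = 35.5 − 0.25x_{Nadir}.
By symmetry x_{Nadir} = x_{Kora}; substituting into the reaction function, 1.25x_{Kora} = 35.5 and x_{Kora} = 28.4.

28.4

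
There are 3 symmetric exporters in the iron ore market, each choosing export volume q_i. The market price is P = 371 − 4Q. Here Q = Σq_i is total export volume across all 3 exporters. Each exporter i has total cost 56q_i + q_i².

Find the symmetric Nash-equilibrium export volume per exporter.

17.5

A representative exporter's profit is π_i = q_i(371 − 4Q) − 56q_i − q_i², with Q = q_i + Σ_{j≠i} q_j.
First-order condition: 315 − 10q_i − 4Σ_{j≠i} q_j = 0.
With identical exporters, set every q_j = q: then 315 − 10q − 8q = 0, i.e. q = 315/18 = 17.5.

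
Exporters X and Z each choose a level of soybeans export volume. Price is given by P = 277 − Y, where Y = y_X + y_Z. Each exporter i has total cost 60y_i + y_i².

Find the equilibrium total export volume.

86.8

Exporter X's profit: π = y_X(277 − (y_X + y_Z)) − 60y_X − y_X².
∂π/∂y_X = 217 − 4y_X − y_Z = 0, so y_X = 54.25 − 0.25y_Z.
Setting y_X = y_Z in the reaction function: y_X = 54.25 − 0.25y_X, so y_X = 54.25 / 1.25 = 43.4.
Total export volume: 43.4 + 43.4 = 86.8.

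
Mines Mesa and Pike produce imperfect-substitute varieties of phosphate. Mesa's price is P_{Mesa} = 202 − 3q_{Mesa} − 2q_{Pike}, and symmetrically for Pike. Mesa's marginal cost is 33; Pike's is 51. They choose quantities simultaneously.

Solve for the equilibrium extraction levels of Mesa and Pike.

22.25, 17.75

Mine Mesa's profit: π = q_{Mesa}(202 − 3q_{Mesa} − 2q_{Pike}) − 33q_{Mesa}.
∂π/∂q_{Mesa} = 169 − 6q_{Mesa} − 2q_{Pike} = 0 ⇒ q_{Mesa} = 169/6 − (1/3)q_{Pike}.
Similarly q_{Pike} = 151/6 − (1/3)q_{Mesa}.
Substituting the second reaction function into the first: q_{Mesa} = 169/6 − (1/3)(151/6 − (1/3)q_{Mesa}), which gives (8/9)q_{Mesa} = 178/9 ⇒ q_{Mesa} = 22.25.
Then q_{Pike} = 151/6 − (1/3)·22.25 = 17.75.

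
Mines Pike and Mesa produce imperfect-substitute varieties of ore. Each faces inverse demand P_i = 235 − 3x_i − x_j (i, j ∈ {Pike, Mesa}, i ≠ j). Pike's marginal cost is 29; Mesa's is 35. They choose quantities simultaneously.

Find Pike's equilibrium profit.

Mine Pike's profit: π = x_{Pike}(235 − 3x_{Pike} − x_{Mesa}) − 29x_{Pike}.
∂π/∂x_{Pike} = 206 − 6x_{Pike} − x_{Mesa} = 0 ⇒ x_{Pike} = 103/3 − (1/6)x_{Mesa}.
Similarly x_{Mesa} = 100/3 − (1/6)x_{Pike}.
Substituting the second reaction function into the first: x_{Pike} = 103/3 − (1/6)(100/3 − (1/6)x_{Pike}), which gives (35/36)x_{Pike} = 259/9 ⇒ x_{Pike} = 29.6.
Then x_{Mesa} = 100/3 − (1/6)·29.6 = 28.4.
P_{Pike} = 235 − 3·29.6 − 28.4 = 117.8.
Profit = (117.8 − 29)·29.6 = 2628.48.

2628.48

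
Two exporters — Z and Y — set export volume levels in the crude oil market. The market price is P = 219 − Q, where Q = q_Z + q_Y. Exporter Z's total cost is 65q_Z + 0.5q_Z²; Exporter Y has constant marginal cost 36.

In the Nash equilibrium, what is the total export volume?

Exporter Z's profit: π = q_Z(219 − (q_Z + q_Y)) − 65q_Z − 0.5q_Z².
∂π/∂q_Z = 154 − 3q_Z − q_Y = 0, so q_Z = 154/3 − (1/3)q_Y.
For Y: ∂π/∂q_Y = 183 − 2q_Y − q_Z = 0 ⇒ q_Y = 91.5 − 0.5q_Z.
Substituting the second reaction function into the first: q_Z = 154/3 − (1/3)(91.5 − 0.5q_Z), which gives (5/6)q_Z = 125/6 ⇒ q_Z = 25.
Then q_Y = 91.5 − 0.5·25 = 79.
Total export volume: 25 + 79 = 104.

104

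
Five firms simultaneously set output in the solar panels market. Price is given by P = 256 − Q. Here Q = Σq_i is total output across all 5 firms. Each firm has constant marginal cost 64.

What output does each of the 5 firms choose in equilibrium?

32

A representative firm's profit is π_i = q_i(256 − Q) − 64q_i, with Q = q_i + Σ_{j≠i} q_j.
First-order condition: 192 − 2q_i − Σ_{j≠i} q_j = 0.
Imposing symmetry (q_j = q for all j) turns Σ_{j≠i} q_j into 4q, so 192 = 6q and q = 32.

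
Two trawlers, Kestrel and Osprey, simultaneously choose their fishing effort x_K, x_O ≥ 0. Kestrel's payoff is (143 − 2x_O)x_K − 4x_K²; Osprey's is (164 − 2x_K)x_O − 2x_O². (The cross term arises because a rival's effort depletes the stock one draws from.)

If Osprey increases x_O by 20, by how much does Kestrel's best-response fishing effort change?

Expanding Kestrel's payoff: 143x_K − 2x_Ox_K − 4x_K².
∂π/∂x_K = 143 − 2x_O − 8x_K = 0, so x_K = 17.875 − 0.25x_O.
The reaction-function slope is −0.25, so a 20-unit rise in x_O moves x_K by −0.25 × 20 = −5. Kestrel's best response falls — the actions are strategic substitutes.

-5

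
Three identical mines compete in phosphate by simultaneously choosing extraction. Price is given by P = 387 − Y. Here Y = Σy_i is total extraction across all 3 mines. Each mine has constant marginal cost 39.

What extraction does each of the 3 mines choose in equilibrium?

87

A representative mine's profit is π_i = y_i(387 − Y) − 39y_i, with Y = y_i + Σ_{j≠i} y_j.
First-order condition: 348 − 2y_i − Σ_{j≠i} y_j = 0.
With identical mines, set every y_j = y: then 348 − 2y − 2y = 0, i.e. y = 348/4 = 87.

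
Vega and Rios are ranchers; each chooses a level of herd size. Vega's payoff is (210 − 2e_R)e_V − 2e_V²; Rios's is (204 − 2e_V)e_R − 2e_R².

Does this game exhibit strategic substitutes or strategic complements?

Expanding Vega's payoff: 210e_V − 2e_Re_V − 2e_V².
∂π/∂e_V = 210 − 2e_R − 4e_V = 0, so e_V = 52.5 − 0.5e_R.
The best-response slope de_V/de_R = −0.5 < 0: the reaction function is downward-sloping, so the choices are strategic substitutes.

strategic substitutes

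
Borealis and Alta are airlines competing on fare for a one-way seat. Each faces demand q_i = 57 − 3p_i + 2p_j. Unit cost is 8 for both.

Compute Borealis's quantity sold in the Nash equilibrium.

36.75

Borealis's profit: π = (p_{Borealis} − 8)(57 − 3p_{Borealis} + 2p_{Alta}).
∂π/∂p_{Borealis} = 81 − 6p_{Borealis} + 2p_{Alta} = 0 ⇒ p_{Borealis} = 13.5 + (1/3)p_{Alta}.
The game is symmetric, so in equilibrium p_{Alta} = p_{Borealis}: the reaction function gives (2/3)p_{Borealis} = 13.5, hence p_{Borealis} = 20.25.
q_{Borealis} = 57 − 3·20.25 + 2·20.25 = 36.75.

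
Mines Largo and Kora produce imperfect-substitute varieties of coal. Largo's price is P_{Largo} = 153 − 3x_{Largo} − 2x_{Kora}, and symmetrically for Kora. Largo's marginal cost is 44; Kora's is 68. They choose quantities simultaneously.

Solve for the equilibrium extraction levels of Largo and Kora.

Mine Largo's profit: π = x_{Largo}(153 − 3x_{Largo} − 2x_{Kora}) − 44x_{Largo}.
∂π/∂x_{Largo} = 109 − 6x_{Largo} − 2x_{Kora} = 0 ⇒ x_{Largo} = 109/6 − (1/3)x_{Kora}.
Similarly x_{Kora} = 85/6 − (1/3)x_{Largo}.
Substituting the second reaction function into the first: x_{Largo} = 109/6 − (1/3)(85/6 − (1/3)x_{Largo}), which gives (8/9)x_{Largo} = 121/9 ⇒ x_{Largo} = 15.125.
Then x_{Kora} = 85/6 − (1/3)·15.125 = 9.125.

15.125, 9.125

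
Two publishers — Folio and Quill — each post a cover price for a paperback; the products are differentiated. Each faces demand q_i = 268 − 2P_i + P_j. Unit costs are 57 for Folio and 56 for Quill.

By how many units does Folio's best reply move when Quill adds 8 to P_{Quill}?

Folio's profit: π = (P_{Folio} − 57)(268 − 2P_{Folio} + P_{Quill}).
∂π/∂P_{Folio} = 382 − 4P_{Folio} + P_{Quill} = 0 ⇒ P_{Folio} = 95.5 + 0.25P_{Quill}.
The reaction-function slope is 0.25, so an 8-unit rise in P_{Quill} moves P_{Folio} by 0.25 × 8 = 2. Folio's best response rises — the actions are strategic complements.

2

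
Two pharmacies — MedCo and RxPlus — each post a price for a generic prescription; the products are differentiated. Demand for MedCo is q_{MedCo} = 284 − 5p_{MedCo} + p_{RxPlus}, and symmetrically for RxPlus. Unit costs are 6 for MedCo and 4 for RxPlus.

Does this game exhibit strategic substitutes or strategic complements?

MedCo's profit: π = (p_{MedCo} − 6)(284 − 5p_{MedCo} + p_{RxPlus}).
∂π/∂p_{MedCo} = 314 − 10p_{MedCo} + p_{RxPlus} = 0 ⇒ p_{MedCo} = 31.4 + 0.1p_{RxPlus}.
The best-response slope dp_{MedCo}/dp_{RxPlus} = 0.1 > 0: the reaction function is upward-sloping, so the choices are strategic complements.

strategic complements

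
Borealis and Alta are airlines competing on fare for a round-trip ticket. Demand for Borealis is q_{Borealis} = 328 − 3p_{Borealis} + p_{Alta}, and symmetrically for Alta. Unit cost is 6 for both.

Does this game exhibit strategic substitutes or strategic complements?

strategic complements

Borealis's profit: π = (p_{Borealis} − 6)(328 − 3p_{Borealis} + p_{Alta}).
∂π/∂p_{Borealis} = 346 − 6p_{Borealis} + p_{Alta} = 0 ⇒ p_{Borealis} = 173/3 + (1/6)p_{Alta}.
The best-response slope dp_{Borealis}/dp_{Alta} = 1/6 > 0: the reaction function is upward-sloping, so the choices are strategic complements.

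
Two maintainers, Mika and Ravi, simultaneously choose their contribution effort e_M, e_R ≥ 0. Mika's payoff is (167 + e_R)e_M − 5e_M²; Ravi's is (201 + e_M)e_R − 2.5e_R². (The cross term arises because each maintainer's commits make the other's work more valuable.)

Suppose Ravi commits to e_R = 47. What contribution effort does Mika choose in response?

Expanding Mika's payoff: 167e_M + e_Re_M − 5e_M².
∂π/∂e_M = 167 + e_R − 10e_M = 0, so e_M = 16.7 + 0.1e_R.
At e_R = 47: e_M = 16.7 + 0.1·47 = 21.4.

21.4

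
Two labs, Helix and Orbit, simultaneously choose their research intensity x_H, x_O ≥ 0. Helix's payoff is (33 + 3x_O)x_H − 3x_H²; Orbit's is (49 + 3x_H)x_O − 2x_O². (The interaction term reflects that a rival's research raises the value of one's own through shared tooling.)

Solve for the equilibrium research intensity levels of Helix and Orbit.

Expanding Helix's payoff: 33x_H + 3x_Ox_H − 3x_H².
∂π/∂x_H = 33 + 3x_O − 6x_H = 0, so x_H = 5.5 + 0.5x_O.
Likewise for Orbit: x_O = 12.25 + 0.75x_H.
Substituting the second reaction function into the first: x_H = 5.5 + 0.5(12.25 + 0.75x_H), which gives 0.625x_H = 11.625 ⇒ x_H = 18.6.
Then x_O = 12.25 + 0.75·18.6 = 26.2.

18.6, 26.2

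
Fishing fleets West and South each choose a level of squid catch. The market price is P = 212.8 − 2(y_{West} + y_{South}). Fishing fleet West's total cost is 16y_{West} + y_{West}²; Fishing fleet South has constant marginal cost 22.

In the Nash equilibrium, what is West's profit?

1233.8352

Fishing fleet West's profit: π = y_{West}(212.8 − 2(y_{West} + y_{South})) − 16y_{West} − y_{West}².
∂π/∂y_{West} = 196.8 − 6y_{West} − 2y_{South} = 0, so y_{West} = 32.8 − (1/3)y_{South}.
For South: ∂π/∂y_{South} = 190.8 − 4y_{South} − 2y_{West} = 0 ⇒ y_{South} = 47.7 − 0.5y_{West}.
Plugging y_{South} into West's best response: y_{West} = 32.8 − (1/3)(47.7 − 0.5y_{West}) ⇒ (5/6)y_{West} = 16.9, so y_{West} = 20.28.
Then y_{South} = 47.7 − 0.5·20.28 = 37.56.
Price P = 212.8 − 2·57.84 = 97.12.
West's profit: (97.12 − 16)·20.28 − (20.28)² = 1233.8352.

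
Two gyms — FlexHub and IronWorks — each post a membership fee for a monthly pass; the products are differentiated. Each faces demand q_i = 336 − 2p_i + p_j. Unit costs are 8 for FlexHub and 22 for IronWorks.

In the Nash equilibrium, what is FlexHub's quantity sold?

FlexHub's profit: π = (p_{FlexHub} − 8)(336 − 2p_{FlexHub} + p_{IronWorks}).
∂π/∂p_{FlexHub} = 352 − 4p_{FlexHub} + p_{IronWorks} = 0 ⇒ p_{FlexHub} = 88 + 0.25p_{IronWorks}.
Similarly p_{IronWorks} = 95 + 0.25p_{FlexHub}.
Plugging p_{IronWorks} into FlexHub's best response: p_{FlexHub} = 88 + 0.25(95 + 0.25p_{FlexHub}) ⇒ 0.9375p_{FlexHub} = 111.75, so p_{FlexHub} = 119.2.
Then p_{IronWorks} = 95 + 0.25·119.2 = 124.8.
q_{FlexHub} = 336 − 2·119.2 + 124.8 = 222.4.

222.4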